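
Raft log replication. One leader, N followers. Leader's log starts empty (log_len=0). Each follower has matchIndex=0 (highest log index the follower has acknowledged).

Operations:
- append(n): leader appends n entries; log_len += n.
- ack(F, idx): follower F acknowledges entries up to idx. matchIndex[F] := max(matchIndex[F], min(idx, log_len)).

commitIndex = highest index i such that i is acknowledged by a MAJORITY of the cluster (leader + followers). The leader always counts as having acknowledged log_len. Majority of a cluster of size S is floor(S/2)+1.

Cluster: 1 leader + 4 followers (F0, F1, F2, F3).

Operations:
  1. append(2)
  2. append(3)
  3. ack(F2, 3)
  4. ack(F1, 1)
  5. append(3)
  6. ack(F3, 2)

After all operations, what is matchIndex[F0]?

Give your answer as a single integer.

Op 1: append 2 -> log_len=2
Op 2: append 3 -> log_len=5
Op 3: F2 acks idx 3 -> match: F0=0 F1=0 F2=3 F3=0; commitIndex=0
Op 4: F1 acks idx 1 -> match: F0=0 F1=1 F2=3 F3=0; commitIndex=1
Op 5: append 3 -> log_len=8
Op 6: F3 acks idx 2 -> match: F0=0 F1=1 F2=3 F3=2; commitIndex=2

Answer: 0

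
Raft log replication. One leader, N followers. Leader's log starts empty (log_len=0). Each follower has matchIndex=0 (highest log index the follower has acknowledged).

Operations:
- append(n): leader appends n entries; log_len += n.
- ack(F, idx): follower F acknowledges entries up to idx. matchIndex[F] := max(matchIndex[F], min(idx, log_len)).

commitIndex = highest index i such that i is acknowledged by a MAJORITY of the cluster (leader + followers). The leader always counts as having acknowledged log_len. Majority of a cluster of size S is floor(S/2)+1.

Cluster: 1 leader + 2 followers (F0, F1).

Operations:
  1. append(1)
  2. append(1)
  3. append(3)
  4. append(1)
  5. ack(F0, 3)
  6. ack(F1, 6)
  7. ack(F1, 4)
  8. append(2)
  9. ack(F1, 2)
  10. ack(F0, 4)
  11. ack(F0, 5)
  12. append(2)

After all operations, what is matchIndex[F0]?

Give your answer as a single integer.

Answer: 5

Derivation:
Op 1: append 1 -> log_len=1
Op 2: append 1 -> log_len=2
Op 3: append 3 -> log_len=5
Op 4: append 1 -> log_len=6
Op 5: F0 acks idx 3 -> match: F0=3 F1=0; commitIndex=3
Op 6: F1 acks idx 6 -> match: F0=3 F1=6; commitIndex=6
Op 7: F1 acks idx 4 -> match: F0=3 F1=6; commitIndex=6
Op 8: append 2 -> log_len=8
Op 9: F1 acks idx 2 -> match: F0=3 F1=6; commitIndex=6
Op 10: F0 acks idx 4 -> match: F0=4 F1=6; commitIndex=6
Op 11: F0 acks idx 5 -> match: F0=5 F1=6; commitIndex=6
Op 12: append 2 -> log_len=10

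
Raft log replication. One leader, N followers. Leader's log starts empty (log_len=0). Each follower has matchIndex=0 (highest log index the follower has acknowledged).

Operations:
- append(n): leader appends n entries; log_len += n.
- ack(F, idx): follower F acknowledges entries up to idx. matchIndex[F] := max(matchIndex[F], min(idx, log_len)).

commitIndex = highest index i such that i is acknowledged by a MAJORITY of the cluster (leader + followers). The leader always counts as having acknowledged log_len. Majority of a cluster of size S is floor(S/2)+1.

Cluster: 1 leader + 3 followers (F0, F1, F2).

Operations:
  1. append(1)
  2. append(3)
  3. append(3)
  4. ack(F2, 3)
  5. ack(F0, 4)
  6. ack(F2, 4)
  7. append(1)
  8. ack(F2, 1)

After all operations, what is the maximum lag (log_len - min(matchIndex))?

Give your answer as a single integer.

Answer: 8

Derivation:
Op 1: append 1 -> log_len=1
Op 2: append 3 -> log_len=4
Op 3: append 3 -> log_len=7
Op 4: F2 acks idx 3 -> match: F0=0 F1=0 F2=3; commitIndex=0
Op 5: F0 acks idx 4 -> match: F0=4 F1=0 F2=3; commitIndex=3
Op 6: F2 acks idx 4 -> match: F0=4 F1=0 F2=4; commitIndex=4
Op 7: append 1 -> log_len=8
Op 8: F2 acks idx 1 -> match: F0=4 F1=0 F2=4; commitIndex=4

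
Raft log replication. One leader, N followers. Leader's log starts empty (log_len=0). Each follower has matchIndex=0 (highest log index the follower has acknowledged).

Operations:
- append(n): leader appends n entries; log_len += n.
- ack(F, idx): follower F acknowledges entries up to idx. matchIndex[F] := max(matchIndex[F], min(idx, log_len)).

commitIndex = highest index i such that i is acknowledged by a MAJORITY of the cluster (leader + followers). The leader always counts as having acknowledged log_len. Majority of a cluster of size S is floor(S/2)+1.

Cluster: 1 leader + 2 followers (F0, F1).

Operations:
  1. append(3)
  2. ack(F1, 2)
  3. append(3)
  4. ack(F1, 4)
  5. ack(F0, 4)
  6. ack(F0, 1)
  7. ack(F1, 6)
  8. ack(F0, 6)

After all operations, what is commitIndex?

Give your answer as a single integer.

Op 1: append 3 -> log_len=3
Op 2: F1 acks idx 2 -> match: F0=0 F1=2; commitIndex=2
Op 3: append 3 -> log_len=6
Op 4: F1 acks idx 4 -> match: F0=0 F1=4; commitIndex=4
Op 5: F0 acks idx 4 -> match: F0=4 F1=4; commitIndex=4
Op 6: F0 acks idx 1 -> match: F0=4 F1=4; commitIndex=4
Op 7: F1 acks idx 6 -> match: F0=4 F1=6; commitIndex=6
Op 8: F0 acks idx 6 -> match: F0=6 F1=6; commitIndex=6

Answer: 6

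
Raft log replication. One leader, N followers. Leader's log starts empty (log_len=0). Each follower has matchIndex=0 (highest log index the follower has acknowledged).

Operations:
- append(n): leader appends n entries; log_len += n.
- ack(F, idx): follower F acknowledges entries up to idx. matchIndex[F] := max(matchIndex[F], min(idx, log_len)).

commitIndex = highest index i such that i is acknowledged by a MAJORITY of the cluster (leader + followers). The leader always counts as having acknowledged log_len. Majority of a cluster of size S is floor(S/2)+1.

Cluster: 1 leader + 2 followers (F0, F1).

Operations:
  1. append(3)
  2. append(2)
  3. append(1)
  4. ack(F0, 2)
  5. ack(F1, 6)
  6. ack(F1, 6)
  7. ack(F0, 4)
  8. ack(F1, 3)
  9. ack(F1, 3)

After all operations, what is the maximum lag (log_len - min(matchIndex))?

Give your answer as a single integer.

Op 1: append 3 -> log_len=3
Op 2: append 2 -> log_len=5
Op 3: append 1 -> log_len=6
Op 4: F0 acks idx 2 -> match: F0=2 F1=0; commitIndex=2
Op 5: F1 acks idx 6 -> match: F0=2 F1=6; commitIndex=6
Op 6: F1 acks idx 6 -> match: F0=2 F1=6; commitIndex=6
Op 7: F0 acks idx 4 -> match: F0=4 F1=6; commitIndex=6
Op 8: F1 acks idx 3 -> match: F0=4 F1=6; commitIndex=6
Op 9: F1 acks idx 3 -> match: F0=4 F1=6; commitIndex=6

Answer: 2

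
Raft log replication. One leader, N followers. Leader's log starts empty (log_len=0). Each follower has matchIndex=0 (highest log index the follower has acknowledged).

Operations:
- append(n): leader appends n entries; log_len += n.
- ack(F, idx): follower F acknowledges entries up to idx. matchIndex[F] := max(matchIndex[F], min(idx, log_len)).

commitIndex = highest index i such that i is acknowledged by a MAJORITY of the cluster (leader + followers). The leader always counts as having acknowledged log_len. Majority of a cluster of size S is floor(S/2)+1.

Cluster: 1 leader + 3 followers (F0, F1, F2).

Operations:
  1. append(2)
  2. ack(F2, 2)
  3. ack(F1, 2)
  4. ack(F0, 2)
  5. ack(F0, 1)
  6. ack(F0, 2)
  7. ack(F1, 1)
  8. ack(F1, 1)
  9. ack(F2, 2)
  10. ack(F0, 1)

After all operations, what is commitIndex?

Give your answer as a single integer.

Answer: 2

Derivation:
Op 1: append 2 -> log_len=2
Op 2: F2 acks idx 2 -> match: F0=0 F1=0 F2=2; commitIndex=0
Op 3: F1 acks idx 2 -> match: F0=0 F1=2 F2=2; commitIndex=2
Op 4: F0 acks idx 2 -> match: F0=2 F1=2 F2=2; commitIndex=2
Op 5: F0 acks idx 1 -> match: F0=2 F1=2 F2=2; commitIndex=2
Op 6: F0 acks idx 2 -> match: F0=2 F1=2 F2=2; commitIndex=2
Op 7: F1 acks idx 1 -> match: F0=2 F1=2 F2=2; commitIndex=2
Op 8: F1 acks idx 1 -> match: F0=2 F1=2 F2=2; commitIndex=2
Op 9: F2 acks idx 2 -> match: F0=2 F1=2 F2=2; commitIndex=2
Op 10: F0 acks idx 1 -> match: F0=2 F1=2 F2=2; commitIndex=2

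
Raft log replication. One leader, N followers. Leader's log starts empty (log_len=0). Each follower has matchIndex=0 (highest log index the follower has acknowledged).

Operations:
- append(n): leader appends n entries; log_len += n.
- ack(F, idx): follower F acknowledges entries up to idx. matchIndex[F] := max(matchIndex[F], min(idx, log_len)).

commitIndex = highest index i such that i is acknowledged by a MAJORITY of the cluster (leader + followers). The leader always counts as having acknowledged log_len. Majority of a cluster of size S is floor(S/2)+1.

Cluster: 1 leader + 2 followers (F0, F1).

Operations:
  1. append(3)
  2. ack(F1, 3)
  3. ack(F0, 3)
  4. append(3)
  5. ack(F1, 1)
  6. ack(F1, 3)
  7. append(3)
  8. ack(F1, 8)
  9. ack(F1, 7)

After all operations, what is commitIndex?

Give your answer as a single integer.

Op 1: append 3 -> log_len=3
Op 2: F1 acks idx 3 -> match: F0=0 F1=3; commitIndex=3
Op 3: F0 acks idx 3 -> match: F0=3 F1=3; commitIndex=3
Op 4: append 3 -> log_len=6
Op 5: F1 acks idx 1 -> match: F0=3 F1=3; commitIndex=3
Op 6: F1 acks idx 3 -> match: F0=3 F1=3; commitIndex=3
Op 7: append 3 -> log_len=9
Op 8: F1 acks idx 8 -> match: F0=3 F1=8; commitIndex=8
Op 9: F1 acks idx 7 -> match: F0=3 F1=8; commitIndex=8

Answer: 8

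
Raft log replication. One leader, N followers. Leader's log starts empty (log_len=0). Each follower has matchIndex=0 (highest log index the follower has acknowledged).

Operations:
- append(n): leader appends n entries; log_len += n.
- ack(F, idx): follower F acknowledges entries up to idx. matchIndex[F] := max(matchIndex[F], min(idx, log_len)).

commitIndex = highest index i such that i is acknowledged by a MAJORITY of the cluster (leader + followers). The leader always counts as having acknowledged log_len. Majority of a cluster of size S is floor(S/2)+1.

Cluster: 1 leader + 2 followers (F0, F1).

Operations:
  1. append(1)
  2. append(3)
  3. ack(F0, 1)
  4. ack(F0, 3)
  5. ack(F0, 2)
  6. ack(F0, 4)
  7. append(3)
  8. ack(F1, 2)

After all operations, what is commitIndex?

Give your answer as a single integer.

Op 1: append 1 -> log_len=1
Op 2: append 3 -> log_len=4
Op 3: F0 acks idx 1 -> match: F0=1 F1=0; commitIndex=1
Op 4: F0 acks idx 3 -> match: F0=3 F1=0; commitIndex=3
Op 5: F0 acks idx 2 -> match: F0=3 F1=0; commitIndex=3
Op 6: F0 acks idx 4 -> match: F0=4 F1=0; commitIndex=4
Op 7: append 3 -> log_len=7
Op 8: F1 acks idx 2 -> match: F0=4 F1=2; commitIndex=4

Answer: 4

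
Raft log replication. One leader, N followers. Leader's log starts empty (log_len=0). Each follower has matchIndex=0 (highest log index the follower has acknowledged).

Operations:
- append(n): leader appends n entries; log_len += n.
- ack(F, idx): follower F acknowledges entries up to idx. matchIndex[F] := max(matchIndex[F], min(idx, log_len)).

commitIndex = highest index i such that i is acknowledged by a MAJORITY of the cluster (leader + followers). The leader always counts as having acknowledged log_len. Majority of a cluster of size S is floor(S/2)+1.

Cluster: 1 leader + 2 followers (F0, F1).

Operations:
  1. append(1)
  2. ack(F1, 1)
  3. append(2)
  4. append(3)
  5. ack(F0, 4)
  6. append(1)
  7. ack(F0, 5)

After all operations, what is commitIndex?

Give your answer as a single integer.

Op 1: append 1 -> log_len=1
Op 2: F1 acks idx 1 -> match: F0=0 F1=1; commitIndex=1
Op 3: append 2 -> log_len=3
Op 4: append 3 -> log_len=6
Op 5: F0 acks idx 4 -> match: F0=4 F1=1; commitIndex=4
Op 6: append 1 -> log_len=7
Op 7: F0 acks idx 5 -> match: F0=5 F1=1; commitIndex=5

Answer: 5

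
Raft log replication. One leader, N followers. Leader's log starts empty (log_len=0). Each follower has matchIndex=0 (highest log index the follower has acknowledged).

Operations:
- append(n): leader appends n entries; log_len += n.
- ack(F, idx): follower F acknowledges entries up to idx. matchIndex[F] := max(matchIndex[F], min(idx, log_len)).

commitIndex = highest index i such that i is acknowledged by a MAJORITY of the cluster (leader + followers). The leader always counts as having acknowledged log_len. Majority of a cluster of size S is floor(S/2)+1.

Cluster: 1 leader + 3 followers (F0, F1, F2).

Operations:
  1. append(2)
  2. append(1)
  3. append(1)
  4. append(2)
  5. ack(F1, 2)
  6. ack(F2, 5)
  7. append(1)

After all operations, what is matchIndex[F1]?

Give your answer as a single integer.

Answer: 2

Derivation:
Op 1: append 2 -> log_len=2
Op 2: append 1 -> log_len=3
Op 3: append 1 -> log_len=4
Op 4: append 2 -> log_len=6
Op 5: F1 acks idx 2 -> match: F0=0 F1=2 F2=0; commitIndex=0
Op 6: F2 acks idx 5 -> match: F0=0 F1=2 F2=5; commitIndex=2
Op 7: append 1 -> log_len=7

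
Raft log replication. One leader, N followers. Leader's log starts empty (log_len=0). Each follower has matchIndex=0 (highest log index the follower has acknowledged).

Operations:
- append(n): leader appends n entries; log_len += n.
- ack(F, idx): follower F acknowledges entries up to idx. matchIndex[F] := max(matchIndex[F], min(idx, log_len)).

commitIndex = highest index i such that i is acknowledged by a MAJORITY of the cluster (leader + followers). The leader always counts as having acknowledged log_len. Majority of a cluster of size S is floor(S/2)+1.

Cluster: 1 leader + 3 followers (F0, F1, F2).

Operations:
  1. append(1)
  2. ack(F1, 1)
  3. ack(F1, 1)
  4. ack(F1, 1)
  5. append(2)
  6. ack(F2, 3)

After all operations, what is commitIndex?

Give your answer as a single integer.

Answer: 1

Derivation:
Op 1: append 1 -> log_len=1
Op 2: F1 acks idx 1 -> match: F0=0 F1=1 F2=0; commitIndex=0
Op 3: F1 acks idx 1 -> match: F0=0 F1=1 F2=0; commitIndex=0
Op 4: F1 acks idx 1 -> match: F0=0 F1=1 F2=0; commitIndex=0
Op 5: append 2 -> log_len=3
Op 6: F2 acks idx 3 -> match: F0=0 F1=1 F2=3; commitIndex=1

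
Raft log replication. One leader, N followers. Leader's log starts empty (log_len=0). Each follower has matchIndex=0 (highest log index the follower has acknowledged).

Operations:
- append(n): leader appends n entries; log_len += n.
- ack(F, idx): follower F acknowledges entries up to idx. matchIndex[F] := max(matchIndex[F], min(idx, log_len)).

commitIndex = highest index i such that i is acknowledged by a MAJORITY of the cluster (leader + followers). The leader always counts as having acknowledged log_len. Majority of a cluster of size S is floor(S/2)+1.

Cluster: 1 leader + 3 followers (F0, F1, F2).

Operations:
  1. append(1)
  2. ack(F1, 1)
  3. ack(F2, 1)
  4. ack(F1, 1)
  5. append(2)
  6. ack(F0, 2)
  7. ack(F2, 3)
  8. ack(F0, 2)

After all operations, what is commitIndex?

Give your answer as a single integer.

Answer: 2

Derivation:
Op 1: append 1 -> log_len=1
Op 2: F1 acks idx 1 -> match: F0=0 F1=1 F2=0; commitIndex=0
Op 3: F2 acks idx 1 -> match: F0=0 F1=1 F2=1; commitIndex=1
Op 4: F1 acks idx 1 -> match: F0=0 F1=1 F2=1; commitIndex=1
Op 5: append 2 -> log_len=3
Op 6: F0 acks idx 2 -> match: F0=2 F1=1 F2=1; commitIndex=1
Op 7: F2 acks idx 3 -> match: F0=2 F1=1 F2=3; commitIndex=2
Op 8: F0 acks idx 2 -> match: F0=2 F1=1 F2=3; commitIndex=2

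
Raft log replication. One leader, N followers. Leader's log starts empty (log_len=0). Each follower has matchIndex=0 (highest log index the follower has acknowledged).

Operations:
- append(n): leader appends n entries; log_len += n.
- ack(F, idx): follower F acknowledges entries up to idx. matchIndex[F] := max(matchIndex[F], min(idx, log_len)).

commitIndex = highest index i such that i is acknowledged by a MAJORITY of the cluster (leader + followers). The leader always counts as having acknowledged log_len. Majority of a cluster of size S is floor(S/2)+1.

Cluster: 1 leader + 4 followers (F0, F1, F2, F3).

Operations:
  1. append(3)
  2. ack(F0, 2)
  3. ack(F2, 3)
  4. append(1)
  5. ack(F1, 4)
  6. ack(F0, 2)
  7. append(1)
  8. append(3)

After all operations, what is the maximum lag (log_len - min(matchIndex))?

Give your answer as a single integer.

Answer: 8

Derivation:
Op 1: append 3 -> log_len=3
Op 2: F0 acks idx 2 -> match: F0=2 F1=0 F2=0 F3=0; commitIndex=0
Op 3: F2 acks idx 3 -> match: F0=2 F1=0 F2=3 F3=0; commitIndex=2
Op 4: append 1 -> log_len=4
Op 5: F1 acks idx 4 -> match: F0=2 F1=4 F2=3 F3=0; commitIndex=3
Op 6: F0 acks idx 2 -> match: F0=2 F1=4 F2=3 F3=0; commitIndex=3
Op 7: append 1 -> log_len=5
Op 8: append 3 -> log_len=8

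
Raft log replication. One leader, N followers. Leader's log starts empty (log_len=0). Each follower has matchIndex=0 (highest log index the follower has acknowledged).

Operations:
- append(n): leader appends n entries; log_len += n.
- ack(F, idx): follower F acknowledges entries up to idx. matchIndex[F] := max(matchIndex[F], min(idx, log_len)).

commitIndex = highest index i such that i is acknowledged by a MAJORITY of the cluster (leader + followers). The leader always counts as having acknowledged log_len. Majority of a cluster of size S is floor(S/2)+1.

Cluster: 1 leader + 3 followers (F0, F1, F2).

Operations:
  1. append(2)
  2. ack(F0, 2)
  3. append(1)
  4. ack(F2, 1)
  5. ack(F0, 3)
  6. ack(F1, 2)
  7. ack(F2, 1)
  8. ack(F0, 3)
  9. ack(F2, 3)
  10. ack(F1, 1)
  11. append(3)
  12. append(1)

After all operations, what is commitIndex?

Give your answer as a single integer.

Answer: 3

Derivation:
Op 1: append 2 -> log_len=2
Op 2: F0 acks idx 2 -> match: F0=2 F1=0 F2=0; commitIndex=0
Op 3: append 1 -> log_len=3
Op 4: F2 acks idx 1 -> match: F0=2 F1=0 F2=1; commitIndex=1
Op 5: F0 acks idx 3 -> match: F0=3 F1=0 F2=1; commitIndex=1
Op 6: F1 acks idx 2 -> match: F0=3 F1=2 F2=1; commitIndex=2
Op 7: F2 acks idx 1 -> match: F0=3 F1=2 F2=1; commitIndex=2
Op 8: F0 acks idx 3 -> match: F0=3 F1=2 F2=1; commitIndex=2
Op 9: F2 acks idx 3 -> match: F0=3 F1=2 F2=3; commitIndex=3
Op 10: F1 acks idx 1 -> match: F0=3 F1=2 F2=3; commitIndex=3
Op 11: append 3 -> log_len=6
Op 12: append 1 -> log_len=7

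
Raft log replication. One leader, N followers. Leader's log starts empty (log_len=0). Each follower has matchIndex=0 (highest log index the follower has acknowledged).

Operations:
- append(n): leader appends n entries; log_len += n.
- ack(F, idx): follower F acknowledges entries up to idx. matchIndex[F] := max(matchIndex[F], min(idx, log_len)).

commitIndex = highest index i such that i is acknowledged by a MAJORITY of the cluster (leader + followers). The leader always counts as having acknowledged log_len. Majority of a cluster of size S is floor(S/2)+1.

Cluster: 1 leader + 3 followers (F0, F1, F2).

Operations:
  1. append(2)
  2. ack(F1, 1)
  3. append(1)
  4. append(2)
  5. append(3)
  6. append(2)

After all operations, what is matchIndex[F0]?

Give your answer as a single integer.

Op 1: append 2 -> log_len=2
Op 2: F1 acks idx 1 -> match: F0=0 F1=1 F2=0; commitIndex=0
Op 3: append 1 -> log_len=3
Op 4: append 2 -> log_len=5
Op 5: append 3 -> log_len=8
Op 6: append 2 -> log_len=10

Answer: 0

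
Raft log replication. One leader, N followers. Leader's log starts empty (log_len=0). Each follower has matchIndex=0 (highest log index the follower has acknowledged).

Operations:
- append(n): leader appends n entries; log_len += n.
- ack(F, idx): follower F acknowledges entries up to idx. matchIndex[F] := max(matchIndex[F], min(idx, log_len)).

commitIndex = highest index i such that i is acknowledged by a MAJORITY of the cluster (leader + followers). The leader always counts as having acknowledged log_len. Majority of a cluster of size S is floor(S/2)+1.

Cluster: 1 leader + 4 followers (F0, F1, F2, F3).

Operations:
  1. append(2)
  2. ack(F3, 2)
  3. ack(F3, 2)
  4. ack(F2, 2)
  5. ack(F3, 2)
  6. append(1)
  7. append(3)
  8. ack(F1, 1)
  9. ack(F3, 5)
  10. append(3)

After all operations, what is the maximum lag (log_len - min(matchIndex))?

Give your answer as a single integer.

Answer: 9

Derivation:
Op 1: append 2 -> log_len=2
Op 2: F3 acks idx 2 -> match: F0=0 F1=0 F2=0 F3=2; commitIndex=0
Op 3: F3 acks idx 2 -> match: F0=0 F1=0 F2=0 F3=2; commitIndex=0
Op 4: F2 acks idx 2 -> match: F0=0 F1=0 F2=2 F3=2; commitIndex=2
Op 5: F3 acks idx 2 -> match: F0=0 F1=0 F2=2 F3=2; commitIndex=2
Op 6: append 1 -> log_len=3
Op 7: append 3 -> log_len=6
Op 8: F1 acks idx 1 -> match: F0=0 F1=1 F2=2 F3=2; commitIndex=2
Op 9: F3 acks idx 5 -> match: F0=0 F1=1 F2=2 F3=5; commitIndex=2
Op 10: append 3 -> log_len=9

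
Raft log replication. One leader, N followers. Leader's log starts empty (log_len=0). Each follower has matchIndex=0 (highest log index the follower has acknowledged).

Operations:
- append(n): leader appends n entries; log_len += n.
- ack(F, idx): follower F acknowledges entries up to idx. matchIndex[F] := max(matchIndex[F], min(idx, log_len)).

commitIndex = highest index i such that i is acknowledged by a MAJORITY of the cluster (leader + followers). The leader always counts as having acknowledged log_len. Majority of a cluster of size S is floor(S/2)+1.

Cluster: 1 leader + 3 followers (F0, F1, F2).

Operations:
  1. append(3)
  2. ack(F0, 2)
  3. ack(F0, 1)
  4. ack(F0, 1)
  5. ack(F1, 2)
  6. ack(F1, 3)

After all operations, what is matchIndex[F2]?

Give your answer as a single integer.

Answer: 0

Derivation:
Op 1: append 3 -> log_len=3
Op 2: F0 acks idx 2 -> match: F0=2 F1=0 F2=0; commitIndex=0
Op 3: F0 acks idx 1 -> match: F0=2 F1=0 F2=0; commitIndex=0
Op 4: F0 acks idx 1 -> match: F0=2 F1=0 F2=0; commitIndex=0
Op 5: F1 acks idx 2 -> match: F0=2 F1=2 F2=0; commitIndex=2
Op 6: F1 acks idx 3 -> match: F0=2 F1=3 F2=0; commitIndex=2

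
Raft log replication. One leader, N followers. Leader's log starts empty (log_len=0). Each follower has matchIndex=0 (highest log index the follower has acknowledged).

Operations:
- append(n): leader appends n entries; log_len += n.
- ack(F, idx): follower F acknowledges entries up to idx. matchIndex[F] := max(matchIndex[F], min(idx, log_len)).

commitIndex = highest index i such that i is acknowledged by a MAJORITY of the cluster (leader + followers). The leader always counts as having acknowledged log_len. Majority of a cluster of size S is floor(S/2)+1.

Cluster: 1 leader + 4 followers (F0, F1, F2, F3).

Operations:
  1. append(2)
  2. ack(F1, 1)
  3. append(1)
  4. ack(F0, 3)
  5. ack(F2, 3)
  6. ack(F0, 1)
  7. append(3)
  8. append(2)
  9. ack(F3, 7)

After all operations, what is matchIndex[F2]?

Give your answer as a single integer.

Op 1: append 2 -> log_len=2
Op 2: F1 acks idx 1 -> match: F0=0 F1=1 F2=0 F3=0; commitIndex=0
Op 3: append 1 -> log_len=3
Op 4: F0 acks idx 3 -> match: F0=3 F1=1 F2=0 F3=0; commitIndex=1
Op 5: F2 acks idx 3 -> match: F0=3 F1=1 F2=3 F3=0; commitIndex=3
Op 6: F0 acks idx 1 -> match: F0=3 F1=1 F2=3 F3=0; commitIndex=3
Op 7: append 3 -> log_len=6
Op 8: append 2 -> log_len=8
Op 9: F3 acks idx 7 -> match: F0=3 F1=1 F2=3 F3=7; commitIndex=3

Answer: 3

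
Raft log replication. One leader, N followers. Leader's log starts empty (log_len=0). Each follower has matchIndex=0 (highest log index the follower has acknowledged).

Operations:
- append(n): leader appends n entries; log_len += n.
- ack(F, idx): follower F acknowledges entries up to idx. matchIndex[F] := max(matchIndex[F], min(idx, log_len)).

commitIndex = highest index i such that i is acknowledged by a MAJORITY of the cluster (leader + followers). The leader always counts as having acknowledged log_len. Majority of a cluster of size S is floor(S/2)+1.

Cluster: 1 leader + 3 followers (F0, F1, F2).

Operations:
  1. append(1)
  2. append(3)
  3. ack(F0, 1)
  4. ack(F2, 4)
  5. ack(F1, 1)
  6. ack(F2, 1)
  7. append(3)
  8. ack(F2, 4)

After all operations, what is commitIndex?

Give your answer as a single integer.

Op 1: append 1 -> log_len=1
Op 2: append 3 -> log_len=4
Op 3: F0 acks idx 1 -> match: F0=1 F1=0 F2=0; commitIndex=0
Op 4: F2 acks idx 4 -> match: F0=1 F1=0 F2=4; commitIndex=1
Op 5: F1 acks idx 1 -> match: F0=1 F1=1 F2=4; commitIndex=1
Op 6: F2 acks idx 1 -> match: F0=1 F1=1 F2=4; commitIndex=1
Op 7: append 3 -> log_len=7
Op 8: F2 acks idx 4 -> match: F0=1 F1=1 F2=4; commitIndex=1

Answer: 1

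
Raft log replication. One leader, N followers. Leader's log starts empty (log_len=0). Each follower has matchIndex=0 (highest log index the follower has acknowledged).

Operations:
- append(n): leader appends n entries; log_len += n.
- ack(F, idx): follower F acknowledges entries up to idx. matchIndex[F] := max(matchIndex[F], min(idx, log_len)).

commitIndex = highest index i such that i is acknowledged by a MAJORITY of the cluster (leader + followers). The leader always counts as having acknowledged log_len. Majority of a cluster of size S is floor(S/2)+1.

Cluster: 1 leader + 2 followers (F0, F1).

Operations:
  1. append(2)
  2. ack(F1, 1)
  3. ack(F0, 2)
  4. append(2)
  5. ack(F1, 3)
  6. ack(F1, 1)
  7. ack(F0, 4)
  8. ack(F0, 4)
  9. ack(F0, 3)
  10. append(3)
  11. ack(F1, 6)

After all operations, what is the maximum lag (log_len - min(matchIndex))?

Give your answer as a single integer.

Answer: 3

Derivation:
Op 1: append 2 -> log_len=2
Op 2: F1 acks idx 1 -> match: F0=0 F1=1; commitIndex=1
Op 3: F0 acks idx 2 -> match: F0=2 F1=1; commitIndex=2
Op 4: append 2 -> log_len=4
Op 5: F1 acks idx 3 -> match: F0=2 F1=3; commitIndex=3
Op 6: F1 acks idx 1 -> match: F0=2 F1=3; commitIndex=3
Op 7: F0 acks idx 4 -> match: F0=4 F1=3; commitIndex=4
Op 8: F0 acks idx 4 -> match: F0=4 F1=3; commitIndex=4
Op 9: F0 acks idx 3 -> match: F0=4 F1=3; commitIndex=4
Op 10: append 3 -> log_len=7
Op 11: F1 acks idx 6 -> match: F0=4 F1=6; commitIndex=6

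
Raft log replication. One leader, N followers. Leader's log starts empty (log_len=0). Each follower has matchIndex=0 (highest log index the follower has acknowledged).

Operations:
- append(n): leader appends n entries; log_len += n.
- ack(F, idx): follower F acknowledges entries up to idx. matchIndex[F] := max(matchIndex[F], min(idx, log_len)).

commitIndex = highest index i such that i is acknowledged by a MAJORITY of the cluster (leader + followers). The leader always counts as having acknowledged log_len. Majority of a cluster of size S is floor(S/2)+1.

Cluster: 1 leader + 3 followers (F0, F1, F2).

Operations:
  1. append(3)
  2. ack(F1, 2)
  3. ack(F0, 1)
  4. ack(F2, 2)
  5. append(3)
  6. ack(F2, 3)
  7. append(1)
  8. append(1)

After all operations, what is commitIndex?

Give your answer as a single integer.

Op 1: append 3 -> log_len=3
Op 2: F1 acks idx 2 -> match: F0=0 F1=2 F2=0; commitIndex=0
Op 3: F0 acks idx 1 -> match: F0=1 F1=2 F2=0; commitIndex=1
Op 4: F2 acks idx 2 -> match: F0=1 F1=2 F2=2; commitIndex=2
Op 5: append 3 -> log_len=6
Op 6: F2 acks idx 3 -> match: F0=1 F1=2 F2=3; commitIndex=2
Op 7: append 1 -> log_len=7
Op 8: append 1 -> log_len=8

Answer: 2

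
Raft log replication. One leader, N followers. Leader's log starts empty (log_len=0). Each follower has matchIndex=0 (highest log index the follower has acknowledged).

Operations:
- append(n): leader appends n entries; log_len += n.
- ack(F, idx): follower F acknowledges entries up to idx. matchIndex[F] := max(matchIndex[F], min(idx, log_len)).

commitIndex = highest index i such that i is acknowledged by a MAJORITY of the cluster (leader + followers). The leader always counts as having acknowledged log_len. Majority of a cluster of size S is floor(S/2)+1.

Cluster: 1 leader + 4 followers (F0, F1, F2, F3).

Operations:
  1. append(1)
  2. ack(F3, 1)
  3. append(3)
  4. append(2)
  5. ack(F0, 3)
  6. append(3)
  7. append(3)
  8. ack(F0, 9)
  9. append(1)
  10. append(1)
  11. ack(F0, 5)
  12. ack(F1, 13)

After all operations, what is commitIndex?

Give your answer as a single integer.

Answer: 9

Derivation:
Op 1: append 1 -> log_len=1
Op 2: F3 acks idx 1 -> match: F0=0 F1=0 F2=0 F3=1; commitIndex=0
Op 3: append 3 -> log_len=4
Op 4: append 2 -> log_len=6
Op 5: F0 acks idx 3 -> match: F0=3 F1=0 F2=0 F3=1; commitIndex=1
Op 6: append 3 -> log_len=9
Op 7: append 3 -> log_len=12
Op 8: F0 acks idx 9 -> match: F0=9 F1=0 F2=0 F3=1; commitIndex=1
Op 9: append 1 -> log_len=13
Op 10: append 1 -> log_len=14
Op 11: F0 acks idx 5 -> match: F0=9 F1=0 F2=0 F3=1; commitIndex=1
Op 12: F1 acks idx 13 -> match: F0=9 F1=13 F2=0 F3=1; commitIndex=9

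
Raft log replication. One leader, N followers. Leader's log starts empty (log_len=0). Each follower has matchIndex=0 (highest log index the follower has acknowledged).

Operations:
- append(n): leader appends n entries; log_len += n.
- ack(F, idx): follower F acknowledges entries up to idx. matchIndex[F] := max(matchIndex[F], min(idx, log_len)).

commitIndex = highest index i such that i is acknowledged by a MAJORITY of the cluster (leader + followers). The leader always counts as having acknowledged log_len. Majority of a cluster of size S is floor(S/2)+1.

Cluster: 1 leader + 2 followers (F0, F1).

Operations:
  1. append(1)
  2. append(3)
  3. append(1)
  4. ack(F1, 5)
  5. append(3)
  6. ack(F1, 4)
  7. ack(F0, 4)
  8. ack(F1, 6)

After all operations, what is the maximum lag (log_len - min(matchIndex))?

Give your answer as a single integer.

Answer: 4

Derivation:
Op 1: append 1 -> log_len=1
Op 2: append 3 -> log_len=4
Op 3: append 1 -> log_len=5
Op 4: F1 acks idx 5 -> match: F0=0 F1=5; commitIndex=5
Op 5: append 3 -> log_len=8
Op 6: F1 acks idx 4 -> match: F0=0 F1=5; commitIndex=5
Op 7: F0 acks idx 4 -> match: F0=4 F1=5; commitIndex=5
Op 8: F1 acks idx 6 -> match: F0=4 F1=6; commitIndex=6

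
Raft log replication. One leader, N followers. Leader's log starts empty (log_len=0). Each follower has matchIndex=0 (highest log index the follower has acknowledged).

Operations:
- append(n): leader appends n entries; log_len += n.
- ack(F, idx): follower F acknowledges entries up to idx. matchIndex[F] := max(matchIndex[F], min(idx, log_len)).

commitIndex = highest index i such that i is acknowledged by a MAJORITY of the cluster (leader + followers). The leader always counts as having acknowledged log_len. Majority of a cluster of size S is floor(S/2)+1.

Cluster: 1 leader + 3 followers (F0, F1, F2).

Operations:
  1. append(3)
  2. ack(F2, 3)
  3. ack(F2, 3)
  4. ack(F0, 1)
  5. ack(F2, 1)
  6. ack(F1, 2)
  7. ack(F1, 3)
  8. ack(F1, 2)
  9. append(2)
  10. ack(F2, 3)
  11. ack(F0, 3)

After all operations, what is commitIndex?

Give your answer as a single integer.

Answer: 3

Derivation:
Op 1: append 3 -> log_len=3
Op 2: F2 acks idx 3 -> match: F0=0 F1=0 F2=3; commitIndex=0
Op 3: F2 acks idx 3 -> match: F0=0 F1=0 F2=3; commitIndex=0
Op 4: F0 acks idx 1 -> match: F0=1 F1=0 F2=3; commitIndex=1
Op 5: F2 acks idx 1 -> match: F0=1 F1=0 F2=3; commitIndex=1
Op 6: F1 acks idx 2 -> match: F0=1 F1=2 F2=3; commitIndex=2
Op 7: F1 acks idx 3 -> match: F0=1 F1=3 F2=3; commitIndex=3
Op 8: F1 acks idx 2 -> match: F0=1 F1=3 F2=3; commitIndex=3
Op 9: append 2 -> log_len=5
Op 10: F2 acks idx 3 -> match: F0=1 F1=3 F2=3; commitIndex=3
Op 11: F0 acks idx 3 -> match: F0=3 F1=3 F2=3; commitIndex=3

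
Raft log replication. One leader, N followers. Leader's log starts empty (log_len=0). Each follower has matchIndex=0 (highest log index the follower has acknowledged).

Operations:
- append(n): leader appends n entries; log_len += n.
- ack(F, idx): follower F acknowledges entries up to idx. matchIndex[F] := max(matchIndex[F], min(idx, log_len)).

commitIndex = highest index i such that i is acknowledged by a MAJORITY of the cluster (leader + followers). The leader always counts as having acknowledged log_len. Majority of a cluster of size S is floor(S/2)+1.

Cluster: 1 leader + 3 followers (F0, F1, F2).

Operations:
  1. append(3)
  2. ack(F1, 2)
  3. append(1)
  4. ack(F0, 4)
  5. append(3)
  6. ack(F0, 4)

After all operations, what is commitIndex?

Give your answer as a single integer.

Op 1: append 3 -> log_len=3
Op 2: F1 acks idx 2 -> match: F0=0 F1=2 F2=0; commitIndex=0
Op 3: append 1 -> log_len=4
Op 4: F0 acks idx 4 -> match: F0=4 F1=2 F2=0; commitIndex=2
Op 5: append 3 -> log_len=7
Op 6: F0 acks idx 4 -> match: F0=4 F1=2 F2=0; commitIndex=2

Answer: 2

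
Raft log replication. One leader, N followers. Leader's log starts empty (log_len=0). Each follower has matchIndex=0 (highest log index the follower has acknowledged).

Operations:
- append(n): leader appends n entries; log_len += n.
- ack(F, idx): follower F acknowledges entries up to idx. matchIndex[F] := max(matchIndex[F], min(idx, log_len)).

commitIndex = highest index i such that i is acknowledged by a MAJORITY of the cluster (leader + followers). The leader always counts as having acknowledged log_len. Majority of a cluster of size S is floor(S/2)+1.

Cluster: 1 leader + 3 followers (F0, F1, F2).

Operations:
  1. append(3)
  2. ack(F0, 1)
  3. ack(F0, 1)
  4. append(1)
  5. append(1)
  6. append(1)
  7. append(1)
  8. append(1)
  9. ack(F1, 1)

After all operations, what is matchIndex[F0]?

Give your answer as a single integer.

Answer: 1

Derivation:
Op 1: append 3 -> log_len=3
Op 2: F0 acks idx 1 -> match: F0=1 F1=0 F2=0; commitIndex=0
Op 3: F0 acks idx 1 -> match: F0=1 F1=0 F2=0; commitIndex=0
Op 4: append 1 -> log_len=4
Op 5: append 1 -> log_len=5
Op 6: append 1 -> log_len=6
Op 7: append 1 -> log_len=7
Op 8: append 1 -> log_len=8
Op 9: F1 acks idx 1 -> match: F0=1 F1=1 F2=0; commitIndex=1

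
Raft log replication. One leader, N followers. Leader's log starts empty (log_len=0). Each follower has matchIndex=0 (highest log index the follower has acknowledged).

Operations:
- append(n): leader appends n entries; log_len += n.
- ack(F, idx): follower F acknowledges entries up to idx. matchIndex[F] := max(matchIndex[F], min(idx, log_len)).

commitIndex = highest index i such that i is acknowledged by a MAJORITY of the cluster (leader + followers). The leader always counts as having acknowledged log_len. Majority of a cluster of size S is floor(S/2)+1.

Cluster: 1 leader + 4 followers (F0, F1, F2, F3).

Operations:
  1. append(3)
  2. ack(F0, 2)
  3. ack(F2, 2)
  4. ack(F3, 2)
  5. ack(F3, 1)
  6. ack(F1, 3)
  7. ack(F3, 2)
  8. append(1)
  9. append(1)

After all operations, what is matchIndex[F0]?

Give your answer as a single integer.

Answer: 2

Derivation:
Op 1: append 3 -> log_len=3
Op 2: F0 acks idx 2 -> match: F0=2 F1=0 F2=0 F3=0; commitIndex=0
Op 3: F2 acks idx 2 -> match: F0=2 F1=0 F2=2 F3=0; commitIndex=2
Op 4: F3 acks idx 2 -> match: F0=2 F1=0 F2=2 F3=2; commitIndex=2
Op 5: F3 acks idx 1 -> match: F0=2 F1=0 F2=2 F3=2; commitIndex=2
Op 6: F1 acks idx 3 -> match: F0=2 F1=3 F2=2 F3=2; commitIndex=2
Op 7: F3 acks idx 2 -> match: F0=2 F1=3 F2=2 F3=2; commitIndex=2
Op 8: append 1 -> log_len=4
Op 9: append 1 -> log_len=5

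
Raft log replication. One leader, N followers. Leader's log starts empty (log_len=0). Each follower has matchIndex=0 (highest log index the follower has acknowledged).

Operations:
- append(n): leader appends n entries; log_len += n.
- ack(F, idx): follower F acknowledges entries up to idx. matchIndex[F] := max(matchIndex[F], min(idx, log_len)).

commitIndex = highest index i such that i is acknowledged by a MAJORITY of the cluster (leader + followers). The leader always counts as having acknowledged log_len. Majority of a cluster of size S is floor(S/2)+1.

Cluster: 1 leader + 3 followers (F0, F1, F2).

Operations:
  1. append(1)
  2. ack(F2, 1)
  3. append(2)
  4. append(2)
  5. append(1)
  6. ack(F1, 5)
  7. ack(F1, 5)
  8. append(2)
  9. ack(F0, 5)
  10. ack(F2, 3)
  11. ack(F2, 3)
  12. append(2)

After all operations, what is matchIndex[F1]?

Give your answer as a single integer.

Answer: 5

Derivation:
Op 1: append 1 -> log_len=1
Op 2: F2 acks idx 1 -> match: F0=0 F1=0 F2=1; commitIndex=0
Op 3: append 2 -> log_len=3
Op 4: append 2 -> log_len=5
Op 5: append 1 -> log_len=6
Op 6: F1 acks idx 5 -> match: F0=0 F1=5 F2=1; commitIndex=1
Op 7: F1 acks idx 5 -> match: F0=0 F1=5 F2=1; commitIndex=1
Op 8: append 2 -> log_len=8
Op 9: F0 acks idx 5 -> match: F0=5 F1=5 F2=1; commitIndex=5
Op 10: F2 acks idx 3 -> match: F0=5 F1=5 F2=3; commitIndex=5
Op 11: F2 acks idx 3 -> match: F0=5 F1=5 F2=3; commitIndex=5
Op 12: append 2 -> log_len=10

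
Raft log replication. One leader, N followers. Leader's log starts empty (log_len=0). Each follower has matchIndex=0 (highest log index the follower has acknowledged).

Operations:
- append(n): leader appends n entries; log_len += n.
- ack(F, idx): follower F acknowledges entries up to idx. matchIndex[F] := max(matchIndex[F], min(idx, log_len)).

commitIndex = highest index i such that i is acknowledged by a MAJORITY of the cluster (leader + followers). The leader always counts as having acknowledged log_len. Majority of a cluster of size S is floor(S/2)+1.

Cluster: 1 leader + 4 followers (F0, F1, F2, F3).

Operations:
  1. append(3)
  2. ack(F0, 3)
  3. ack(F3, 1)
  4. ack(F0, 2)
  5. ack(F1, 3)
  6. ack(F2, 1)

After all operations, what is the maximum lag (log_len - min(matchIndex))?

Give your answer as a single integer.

Answer: 2

Derivation:
Op 1: append 3 -> log_len=3
Op 2: F0 acks idx 3 -> match: F0=3 F1=0 F2=0 F3=0; commitIndex=0
Op 3: F3 acks idx 1 -> match: F0=3 F1=0 F2=0 F3=1; commitIndex=1
Op 4: F0 acks idx 2 -> match: F0=3 F1=0 F2=0 F3=1; commitIndex=1
Op 5: F1 acks idx 3 -> match: F0=3 F1=3 F2=0 F3=1; commitIndex=3
Op 6: F2 acks idx 1 -> match: F0=3 F1=3 F2=1 F3=1; commitIndex=3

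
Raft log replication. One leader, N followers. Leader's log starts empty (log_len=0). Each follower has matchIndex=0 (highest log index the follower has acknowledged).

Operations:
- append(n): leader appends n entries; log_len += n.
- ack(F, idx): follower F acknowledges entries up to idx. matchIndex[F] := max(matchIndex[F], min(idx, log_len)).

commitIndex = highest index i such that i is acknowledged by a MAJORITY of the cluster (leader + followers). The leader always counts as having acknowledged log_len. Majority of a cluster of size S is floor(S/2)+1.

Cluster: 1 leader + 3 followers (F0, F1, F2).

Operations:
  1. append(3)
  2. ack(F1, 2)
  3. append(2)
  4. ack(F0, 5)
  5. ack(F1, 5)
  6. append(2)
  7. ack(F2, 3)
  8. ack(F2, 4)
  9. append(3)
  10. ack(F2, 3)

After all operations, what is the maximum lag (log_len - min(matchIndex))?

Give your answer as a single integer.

Answer: 6

Derivation:
Op 1: append 3 -> log_len=3
Op 2: F1 acks idx 2 -> match: F0=0 F1=2 F2=0; commitIndex=0
Op 3: append 2 -> log_len=5
Op 4: F0 acks idx 5 -> match: F0=5 F1=2 F2=0; commitIndex=2
Op 5: F1 acks idx 5 -> match: F0=5 F1=5 F2=0; commitIndex=5
Op 6: append 2 -> log_len=7
Op 7: F2 acks idx 3 -> match: F0=5 F1=5 F2=3; commitIndex=5
Op 8: F2 acks idx 4 -> match: F0=5 F1=5 F2=4; commitIndex=5
Op 9: append 3 -> log_len=10
Op 10: F2 acks idx 3 -> match: F0=5 F1=5 F2=4; commitIndex=5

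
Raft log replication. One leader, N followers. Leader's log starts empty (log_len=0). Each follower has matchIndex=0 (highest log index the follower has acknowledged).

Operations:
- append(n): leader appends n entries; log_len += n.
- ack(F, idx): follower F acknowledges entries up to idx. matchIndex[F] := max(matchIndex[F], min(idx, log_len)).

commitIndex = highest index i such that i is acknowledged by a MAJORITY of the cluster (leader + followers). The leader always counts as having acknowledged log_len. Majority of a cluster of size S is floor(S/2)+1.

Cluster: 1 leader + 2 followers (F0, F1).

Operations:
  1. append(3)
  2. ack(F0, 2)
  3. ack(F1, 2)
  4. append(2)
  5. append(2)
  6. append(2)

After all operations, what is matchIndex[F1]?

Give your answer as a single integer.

Answer: 2

Derivation:
Op 1: append 3 -> log_len=3
Op 2: F0 acks idx 2 -> match: F0=2 F1=0; commitIndex=2
Op 3: F1 acks idx 2 -> match: F0=2 F1=2; commitIndex=2
Op 4: append 2 -> log_len=5
Op 5: append 2 -> log_len=7
Op 6: append 2 -> log_len=9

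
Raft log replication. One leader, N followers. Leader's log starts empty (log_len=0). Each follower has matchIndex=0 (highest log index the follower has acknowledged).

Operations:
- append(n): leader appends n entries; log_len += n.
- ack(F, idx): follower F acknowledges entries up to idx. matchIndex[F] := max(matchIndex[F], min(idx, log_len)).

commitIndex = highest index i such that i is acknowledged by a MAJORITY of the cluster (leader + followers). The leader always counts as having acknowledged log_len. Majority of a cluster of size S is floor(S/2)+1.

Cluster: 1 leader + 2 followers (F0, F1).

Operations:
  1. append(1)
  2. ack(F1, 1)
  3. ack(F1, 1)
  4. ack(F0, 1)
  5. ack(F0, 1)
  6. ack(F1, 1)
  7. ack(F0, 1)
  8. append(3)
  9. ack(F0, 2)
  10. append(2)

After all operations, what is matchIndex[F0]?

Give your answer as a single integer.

Op 1: append 1 -> log_len=1
Op 2: F1 acks idx 1 -> match: F0=0 F1=1; commitIndex=1
Op 3: F1 acks idx 1 -> match: F0=0 F1=1; commitIndex=1
Op 4: F0 acks idx 1 -> match: F0=1 F1=1; commitIndex=1
Op 5: F0 acks idx 1 -> match: F0=1 F1=1; commitIndex=1
Op 6: F1 acks idx 1 -> match: F0=1 F1=1; commitIndex=1
Op 7: F0 acks idx 1 -> match: F0=1 F1=1; commitIndex=1
Op 8: append 3 -> log_len=4
Op 9: F0 acks idx 2 -> match: F0=2 F1=1; commitIndex=2
Op 10: append 2 -> log_len=6

Answer: 2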